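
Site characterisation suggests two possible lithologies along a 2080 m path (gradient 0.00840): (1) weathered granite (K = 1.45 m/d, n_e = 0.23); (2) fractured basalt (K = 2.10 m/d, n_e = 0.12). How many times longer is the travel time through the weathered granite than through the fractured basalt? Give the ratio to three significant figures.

2.78

Unit 1 (weathered granite): v = 1.45×0.0084/0.23 = 0.05296 m/d, t = 2080/0.05296 = 39280 d
Unit 2 (fractured basalt): v = 2.10×0.0084/0.12 = 0.1470 m/d, t = 2080/0.1470 = 14150 d
t(weathered granite) / t(fractured basalt) = 39280/14150 = 2.78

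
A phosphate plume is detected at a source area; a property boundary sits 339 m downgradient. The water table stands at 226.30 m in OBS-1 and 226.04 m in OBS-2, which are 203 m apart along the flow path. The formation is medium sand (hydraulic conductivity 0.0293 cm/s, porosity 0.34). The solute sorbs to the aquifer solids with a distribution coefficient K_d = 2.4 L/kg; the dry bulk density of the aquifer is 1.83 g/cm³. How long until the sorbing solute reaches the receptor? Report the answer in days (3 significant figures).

49500 days

Hydraulic gradient i = (226.30 − 226.04) / 203 = 0.26 / 203 = 0.001281
K = 0.0293 cm/s × 864 = 25.32 m/d
q = Ki = 25.32 × 0.001281 = 0.03242 m/d
Seepage velocity v = q / n = 0.03242 / 0.34 = 0.09536 m/d
Retardation R = 1 + ρ_b·K_d/n = 1 + 1.83×2.4/0.34 = 13.92
Contaminant velocity v_c = v/R = 0.09536/13.92 = 0.006852 m/d
t = L/v_c = 339/0.006852 = 49470 d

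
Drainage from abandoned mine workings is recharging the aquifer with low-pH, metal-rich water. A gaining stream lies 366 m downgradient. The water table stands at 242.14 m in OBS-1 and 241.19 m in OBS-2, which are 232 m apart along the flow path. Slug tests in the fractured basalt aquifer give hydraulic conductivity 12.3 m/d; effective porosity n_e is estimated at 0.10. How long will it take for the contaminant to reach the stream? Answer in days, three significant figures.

727 days

Hydraulic gradient i = (242.14 − 241.19) / 232 = 0.95 / 232 = 0.004095
Darcy flux q = K·i = 12.3 × 0.004095 = 0.05037 m/d
v = Ki/n = 12.3·0.004095/0.10 = 0.5037 m/d
t = L / v = 366 / 0.5037 = 726.7 d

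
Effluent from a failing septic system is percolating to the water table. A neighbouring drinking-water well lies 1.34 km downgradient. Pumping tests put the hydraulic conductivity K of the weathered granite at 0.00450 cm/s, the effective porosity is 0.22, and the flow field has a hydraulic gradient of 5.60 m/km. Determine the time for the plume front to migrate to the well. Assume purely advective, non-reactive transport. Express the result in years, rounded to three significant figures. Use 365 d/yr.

37.1 years

K = 0.00450 cm/s × 864 = 3.888 m/d
Specific discharge q = 3.888 × 0.0056 = 0.02177 m/d
v_s = q/n_e = 0.02177/0.22 = 0.09897 m/d
L = 1.34 km = 1340 m
t = L / v = 1340 / 0.09897 = 13540 d
   = 13540 / 365 = 37.1 yr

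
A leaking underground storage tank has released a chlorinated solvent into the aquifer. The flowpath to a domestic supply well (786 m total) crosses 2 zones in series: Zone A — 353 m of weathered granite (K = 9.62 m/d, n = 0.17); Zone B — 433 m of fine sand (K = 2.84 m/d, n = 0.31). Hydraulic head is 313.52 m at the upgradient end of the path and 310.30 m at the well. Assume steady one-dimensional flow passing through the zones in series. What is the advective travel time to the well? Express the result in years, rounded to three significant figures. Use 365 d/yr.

Total head drop ΔH = 313.52 − 310.30 = 3.22 m
Continuity: the same q passes through each zone, so ΔH = q·Σ(L_j/K_j) — the zones act as resistances in series.
Σ(L/K) = 353/9.62 + 433/2.84 = 36.69 + 152.5 = 189.2 d
q = ΔH / Σ(L/K) = 3.22 / 189.2 = 0.01702 m/d (same in every zone)
Zone A: v = q/n = 0.01702/0.17 = 0.1001 m/d → t_A = 353/0.1001 = 3525 d
Zone B: v = q/n = 0.01702/0.31 = 0.05491 m/d → t_B = 433/0.05491 = 7885 d
Total t = 3525 + 7885 = 11410 d
   = 11410 / 365 = 31.3 yr

31.3 years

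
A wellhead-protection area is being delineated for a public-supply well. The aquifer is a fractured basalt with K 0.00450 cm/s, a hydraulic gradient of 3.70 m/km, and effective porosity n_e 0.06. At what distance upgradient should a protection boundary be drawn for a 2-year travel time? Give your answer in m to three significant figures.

175 m

K = 0.00450 cm/s × 864 = 3.888 m/d
q = Ki = 3.888 × 0.0037 = 0.01439 m/d
v = Ki/n = 3.888·0.0037/0.06 = 0.2398 m/d
T = 2 yr × 365 = 730 d
L = v × T = 0.2398 × 730 = 175.0 m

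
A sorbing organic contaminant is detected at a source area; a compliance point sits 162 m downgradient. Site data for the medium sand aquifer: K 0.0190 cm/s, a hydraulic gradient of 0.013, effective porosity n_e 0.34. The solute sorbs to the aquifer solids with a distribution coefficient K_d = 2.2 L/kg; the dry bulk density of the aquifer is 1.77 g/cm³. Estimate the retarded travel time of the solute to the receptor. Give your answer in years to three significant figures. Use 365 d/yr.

8.81 years

K = 0.0190 cm/s × 864 = 16.42 m/d
Darcy flux q = K·i = 16.42 × 0.013 = 0.2134 m/d
v_s = q/n_e = 0.2134/0.34 = 0.6277 m/d
Retardation R = 1 + ρ_b·K_d/n = 1 + 1.77×2.2/0.34 = 12.45
Contaminant velocity v_c = v/R = 0.6277/12.45 = 0.05040 m/d
t = L/v_c = 162/0.05040 = 3214 d
   = 3214/365 = 8.81 yr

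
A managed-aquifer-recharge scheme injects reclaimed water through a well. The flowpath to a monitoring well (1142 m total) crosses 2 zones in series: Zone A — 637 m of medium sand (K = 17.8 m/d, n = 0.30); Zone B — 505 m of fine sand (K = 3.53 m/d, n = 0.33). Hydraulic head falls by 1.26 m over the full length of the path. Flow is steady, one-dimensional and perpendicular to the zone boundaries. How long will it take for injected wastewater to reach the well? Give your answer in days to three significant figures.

50800 days

Steady 1-D flow in series ⇒ the Darcy flux q is identical in every zone and the zone head losses add (resistances L/K in series).
Σ(L/K) = 637/17.8 + 505/3.53 = 35.79 + 143.1 = 178.8 d
q = ΔH / Σ(L/K) = 1.26 / 178.8 = 0.007045 m/d (same in every zone)
Zone A: v = q/n = 0.007045/0.30 = 0.02348 m/d → t_A = 637/0.02348 = 27120 d
Zone B: v = q/n = 0.007045/0.33 = 0.02135 m/d → t_B = 505/0.02135 = 23650 d
Total t = 27120 + 23650 = 50780 d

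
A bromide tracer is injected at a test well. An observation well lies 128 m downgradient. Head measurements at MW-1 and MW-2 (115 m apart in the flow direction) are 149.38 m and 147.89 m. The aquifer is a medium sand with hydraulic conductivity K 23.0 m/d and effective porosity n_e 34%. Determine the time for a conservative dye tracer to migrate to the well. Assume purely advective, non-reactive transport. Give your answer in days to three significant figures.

146 days

Hydraulic gradient i = (149.38 − 147.89) / 115 = 1.49 / 115 = 0.01296
Specific discharge q = 23.0 × 0.01296 = 0.2980 m/d
v_s = q/n_e = 0.2980/0.34 = 0.8765 m/d
t = L / v = 128 / 0.8765 = 146.0 d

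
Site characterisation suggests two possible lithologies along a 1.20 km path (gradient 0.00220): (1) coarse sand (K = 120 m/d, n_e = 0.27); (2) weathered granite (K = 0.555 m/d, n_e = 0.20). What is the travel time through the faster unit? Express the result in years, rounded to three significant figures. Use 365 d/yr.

Unit 1 (coarse sand): v = 120×0.0022/0.27 = 0.9778 m/d, t = 1200/0.9778 = 1227 d
Unit 2 (weathered granite): v = 0.555×0.0022/0.20 = 0.006105 m/d, t = 1200/0.006105 = 196600 d
Faster: 1227 d / 365 = 3.36 yr

3.36 years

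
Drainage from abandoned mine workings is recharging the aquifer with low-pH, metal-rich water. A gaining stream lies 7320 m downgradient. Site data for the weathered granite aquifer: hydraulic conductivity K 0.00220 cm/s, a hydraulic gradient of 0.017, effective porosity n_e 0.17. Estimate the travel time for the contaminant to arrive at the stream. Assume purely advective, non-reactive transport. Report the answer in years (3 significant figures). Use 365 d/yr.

K = 0.00220 cm/s × 864 = 1.901 m/d
Specific discharge q = 1.901 × 0.017 = 0.03231 m/d
Seepage velocity v = q / n = 0.03231 / 0.17 = 0.1901 m/d
t = L / v = 7320 / 0.1901 = 38510 d
   = 38510 / 365 = 106 yr

106 years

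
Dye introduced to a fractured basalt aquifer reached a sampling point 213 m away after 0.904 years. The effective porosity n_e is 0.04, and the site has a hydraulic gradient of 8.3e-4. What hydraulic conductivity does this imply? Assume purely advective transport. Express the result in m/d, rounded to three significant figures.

t = 0.904 years = 330.0 d
v = L / t = 213 / 330.0 = 0.6455 m/d
K = v · n / i = 0.6455 × 0.04 / 8.3e-4 = 31.1 m/d

31.1 m/d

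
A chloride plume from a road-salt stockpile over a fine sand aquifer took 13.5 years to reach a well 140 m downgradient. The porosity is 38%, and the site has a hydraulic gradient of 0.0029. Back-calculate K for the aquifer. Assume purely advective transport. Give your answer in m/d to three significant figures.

t = 13.5 years = 4928 d
v = L / t = 140 / 4928 = 0.02841 m/d
K = v · n / i = 0.02841 × 0.38 / 0.0029 = 3.72 m/d

3.72 m/d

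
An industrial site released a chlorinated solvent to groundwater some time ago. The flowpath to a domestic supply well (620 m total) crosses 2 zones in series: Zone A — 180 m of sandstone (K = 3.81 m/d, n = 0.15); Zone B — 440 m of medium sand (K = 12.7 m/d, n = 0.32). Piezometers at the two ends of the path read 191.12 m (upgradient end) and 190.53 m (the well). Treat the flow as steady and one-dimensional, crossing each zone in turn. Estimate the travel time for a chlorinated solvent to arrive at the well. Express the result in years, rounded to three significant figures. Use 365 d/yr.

63.8 years

Total head drop ΔH = 191.12 − 190.53 = 0.59 m
Continuity: the same q passes through each zone, so ΔH = q·Σ(L_j/K_j) — the zones act as resistances in series.
Σ(L/K) = 180/3.81 + 440/12.7 = 47.24 + 34.65 = 81.89 d
q = ΔH / Σ(L/K) = 0.59 / 81.89 = 0.007205 m/d (same in every zone)
Zone A: v = q/n = 0.007205/0.15 = 0.04803 m/d → t_A = 180/0.04803 = 3747 d
Zone B: v = q/n = 0.007205/0.32 = 0.02252 m/d → t_B = 440/0.02252 = 19540 d
Total t = 3747 + 19540 = 23290 d
   = 23290 / 365 = 63.8 yr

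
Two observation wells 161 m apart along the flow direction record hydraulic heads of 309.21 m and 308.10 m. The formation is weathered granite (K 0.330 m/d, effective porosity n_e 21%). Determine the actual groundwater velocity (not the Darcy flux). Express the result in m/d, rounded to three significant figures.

Hydraulic gradient i = (309.21 − 308.10) / 161 = 1.11 / 161 = 0.006894
Darcy flux q = K·i = 0.330 × 0.006894 = 0.002275 m/d
Seepage velocity v = q / n = 0.002275 / 0.21 = 0.01083 m/d

0.0108 m/d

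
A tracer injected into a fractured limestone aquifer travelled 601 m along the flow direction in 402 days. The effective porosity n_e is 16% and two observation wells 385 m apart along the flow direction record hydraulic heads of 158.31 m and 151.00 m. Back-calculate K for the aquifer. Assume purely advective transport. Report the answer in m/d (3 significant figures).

12.6 m/d

Hydraulic gradient i = (158.31 − 151.00) / 385 = 7.31 / 385 = 0.01899
v = L / t = 601 / 402 = 1.495 m/d
K = v · n / i = 1.495 × 0.16 / 0.01899 = 12.6 m/d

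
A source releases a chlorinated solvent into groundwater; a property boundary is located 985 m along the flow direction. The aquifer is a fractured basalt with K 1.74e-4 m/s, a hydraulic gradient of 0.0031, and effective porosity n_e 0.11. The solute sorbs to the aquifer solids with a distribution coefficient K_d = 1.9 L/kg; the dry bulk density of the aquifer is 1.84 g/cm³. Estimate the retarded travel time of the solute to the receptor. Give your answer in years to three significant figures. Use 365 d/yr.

K = 1.74e-4 m/s × 86400 s/d = 15.03 m/d
Darcy flux q = K·i = 15.03 × 0.0031 = 0.04660 m/d
Seepage velocity v = q / n = 0.04660 / 0.11 = 0.4237 m/d
Retardation R = 1 + ρ_b·K_d/n = 1 + 1.84×1.9/0.11 = 32.78
Contaminant velocity v_c = v/R = 0.4237/32.78 = 0.01292 m/d
t = L/v_c = 985/0.01292 = 76210 d
   = 76210/365 = 209 yr

209 years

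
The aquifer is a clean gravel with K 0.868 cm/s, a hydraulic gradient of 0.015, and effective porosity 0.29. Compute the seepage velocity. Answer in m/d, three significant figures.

38.8 m/d

K = 0.868 cm/s × 864 = 750.0 m/d
q = Ki = 750.0 × 0.015 = 11.25 m/d
Average linear velocity = 11.25 / 0.29 = 38.79 m/d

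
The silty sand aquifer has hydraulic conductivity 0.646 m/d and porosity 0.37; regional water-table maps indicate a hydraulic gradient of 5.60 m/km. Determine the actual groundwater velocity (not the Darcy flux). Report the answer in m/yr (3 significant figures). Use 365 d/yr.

3.57 m/yr

q = Ki = 0.646 × 0.0056 = 0.003618 m/d
Average linear velocity = 0.003618 / 0.37 = 0.009777 m/d
   = 0.009777 × 365 = 3.57 m/yr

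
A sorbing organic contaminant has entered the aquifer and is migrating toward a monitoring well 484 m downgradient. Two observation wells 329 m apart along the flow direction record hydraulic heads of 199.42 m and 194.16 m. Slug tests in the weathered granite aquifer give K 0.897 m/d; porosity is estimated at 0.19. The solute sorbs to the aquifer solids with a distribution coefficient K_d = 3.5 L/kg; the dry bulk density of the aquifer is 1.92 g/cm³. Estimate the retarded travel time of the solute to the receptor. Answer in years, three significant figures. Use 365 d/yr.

Hydraulic gradient i = (199.42 − 194.16) / 329 = 5.26 / 329 = 0.01599
q = Ki = 0.897 × 0.01599 = 0.01434 m/d
Average linear velocity = 0.01434 / 0.19 = 0.07548 m/d
Retardation R = 1 + ρ_b·K_d/n = 1 + 1.92×3.5/0.19 = 36.37
Contaminant velocity v_c = v/R = 0.07548/36.37 = 0.002075 m/d
t = L/v_c = 484/0.002075 = 233200 d
   = 233200/365 = 639 yr

639 years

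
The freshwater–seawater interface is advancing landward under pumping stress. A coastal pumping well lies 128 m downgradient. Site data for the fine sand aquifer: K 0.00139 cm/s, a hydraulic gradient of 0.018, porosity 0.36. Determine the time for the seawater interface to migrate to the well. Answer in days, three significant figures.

K = 0.00139 cm/s × 864 = 1.201 m/d
q = Ki = 1.201 × 0.018 = 0.02162 m/d
Seepage velocity v = q / n = 0.02162 / 0.36 = 0.06005 m/d
t = L / v = 128 / 0.06005 = 2132 d

2130 days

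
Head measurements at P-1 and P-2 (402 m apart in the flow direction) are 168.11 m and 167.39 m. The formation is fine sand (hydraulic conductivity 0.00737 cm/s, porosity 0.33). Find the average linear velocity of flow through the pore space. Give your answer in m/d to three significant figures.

0.0346 m/d

Hydraulic gradient i = (168.11 − 167.39) / 402 = 0.72 / 402 = 0.001791
K = 0.00737 cm/s × 864 = 6.368 m/d
q = Ki = 6.368 × 0.001791 = 0.01140 m/d
v_s = q/n_e = 0.01140/0.33 = 0.03456 m/d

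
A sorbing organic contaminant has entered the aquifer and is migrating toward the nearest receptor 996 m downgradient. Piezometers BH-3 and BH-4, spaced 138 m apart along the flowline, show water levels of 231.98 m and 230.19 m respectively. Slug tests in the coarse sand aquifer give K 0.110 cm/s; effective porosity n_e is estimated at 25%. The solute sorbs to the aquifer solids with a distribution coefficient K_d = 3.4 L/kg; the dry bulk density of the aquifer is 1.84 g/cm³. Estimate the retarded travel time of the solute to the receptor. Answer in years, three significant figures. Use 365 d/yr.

14.4 years

Hydraulic gradient i = (231.98 − 230.19) / 138 = 1.79 / 138 = 0.01297
K = 0.110 cm/s × 864 = 95.04 m/d
Specific discharge q = 95.04 × 0.01297 = 1.233 m/d
v_s = q/n_e = 1.233/0.25 = 4.931 m/d
Retardation R = 1 + ρ_b·K_d/n = 1 + 1.84×3.4/0.25 = 26.02
Contaminant velocity v_c = v/R = 4.931/26.02 = 0.1895 m/d
t = L/v_c = 996/0.1895 = 5256 d
   = 5256/365 = 14.4 yr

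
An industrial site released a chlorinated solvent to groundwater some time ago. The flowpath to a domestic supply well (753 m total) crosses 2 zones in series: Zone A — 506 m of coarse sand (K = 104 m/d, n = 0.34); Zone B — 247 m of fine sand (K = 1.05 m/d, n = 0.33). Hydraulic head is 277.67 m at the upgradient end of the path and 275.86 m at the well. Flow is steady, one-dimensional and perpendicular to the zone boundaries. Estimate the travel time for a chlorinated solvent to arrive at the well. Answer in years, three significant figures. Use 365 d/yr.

92.1 years

Total head drop ΔH = 277.67 − 275.86 = 1.81 m
Continuity: the same q passes through each zone, so ΔH = q·Σ(L_j/K_j) — the zones act as resistances in series.
Σ(L/K) = 506/104 + 247/1.05 = 4.865 + 235.2 = 240.1 d
q = ΔH / Σ(L/K) = 1.81 / 240.1 = 0.007538 m/d (same in every zone)
Zone A: v = q/n = 0.007538/0.34 = 0.02217 m/d → t_A = 506/0.02217 = 22820 d
Zone B: v = q/n = 0.007538/0.33 = 0.02284 m/d → t_B = 247/0.02284 = 10810 d
Total t = 22820 + 10810 = 33630 d
   = 33630 / 365 = 92.1 yr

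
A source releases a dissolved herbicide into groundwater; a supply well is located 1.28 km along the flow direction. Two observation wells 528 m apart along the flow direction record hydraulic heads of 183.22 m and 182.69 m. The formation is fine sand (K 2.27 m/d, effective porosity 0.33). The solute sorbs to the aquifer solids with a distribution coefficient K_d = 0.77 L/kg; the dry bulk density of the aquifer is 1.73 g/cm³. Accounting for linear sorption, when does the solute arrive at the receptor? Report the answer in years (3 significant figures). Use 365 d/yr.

2560 years

Hydraulic gradient i = (183.22 − 182.69) / 528 = 0.53 / 528 = 0.001004
q = Ki = 2.27 × 0.001004 = 0.002279 m/d
Average linear velocity = 0.002279 / 0.33 = 0.006905 m/d
Retardation R = 1 + ρ_b·K_d/n = 1 + 1.73×0.77/0.33 = 5.037
Contaminant velocity v_c = v/R = 0.006905/5.037 = 0.001371 m/d
L = 1.28 km = 1280 m
t = L/v_c = 1280/0.001371 = 933700 d
   = 933700/365 = 2560 yr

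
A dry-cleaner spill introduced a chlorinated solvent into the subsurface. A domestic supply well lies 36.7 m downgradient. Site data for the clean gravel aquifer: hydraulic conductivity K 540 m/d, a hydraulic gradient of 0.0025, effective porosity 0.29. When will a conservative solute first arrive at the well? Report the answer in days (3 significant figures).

q = Ki = 540 × 0.0025 = 1.350 m/d
Seepage velocity v = q / n = 1.350 / 0.29 = 4.655 m/d
t = L / v = 36.7 / 4.655 = 7.884 d

7.88 days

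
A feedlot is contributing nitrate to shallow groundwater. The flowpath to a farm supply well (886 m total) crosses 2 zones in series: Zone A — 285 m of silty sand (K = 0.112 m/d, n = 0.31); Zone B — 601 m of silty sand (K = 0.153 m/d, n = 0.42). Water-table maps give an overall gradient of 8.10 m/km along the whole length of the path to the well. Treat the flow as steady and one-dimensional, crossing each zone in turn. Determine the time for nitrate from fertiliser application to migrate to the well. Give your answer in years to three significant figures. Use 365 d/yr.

For zones in series the flux q is common to all zones; the equivalent conductivity is the harmonic (thickness-weighted) mean, K_eq = L_total / Σ(L_j/K_j).
Σ(L/K) = 285/0.112 + 601/0.153 = 2545 + 3928 = 6473 d
K_eq = L_total / Σ(L/K) = 886 / 6473 = 0.1369 m/d
q = K_eq · i = 0.1369 × 0.0081 = 0.001109 m/d (same in every zone)
Zone A: v = q/n = 0.001109/0.31 = 0.003577 m/d → t_A = 285/0.003577 = 79680 d
Zone B: v = q/n = 0.001109/0.42 = 0.002640 m/d → t_B = 601/0.002640 = 227700 d
Total t = 79680 + 227700 = 307300 d
   = 307300 / 365 = 842 yr

842 years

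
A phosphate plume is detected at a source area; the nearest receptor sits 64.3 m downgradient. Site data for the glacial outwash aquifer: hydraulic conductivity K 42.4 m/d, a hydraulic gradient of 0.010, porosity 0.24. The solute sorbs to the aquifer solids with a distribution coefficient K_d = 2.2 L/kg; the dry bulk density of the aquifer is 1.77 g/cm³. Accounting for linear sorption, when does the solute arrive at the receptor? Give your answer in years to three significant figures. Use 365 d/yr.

1.72 years

q = Ki = 42.4 × 0.010 = 0.4240 m/d
v = Ki/n = 42.4·0.010/0.24 = 1.767 m/d
Retardation R = 1 + ρ_b·K_d/n = 1 + 1.77×2.2/0.24 = 17.23
Contaminant velocity v_c = v/R = 1.767/17.23 = 0.1026 m/d
t = L/v_c = 64.3/0.1026 = 626.9 d
   = 626.9/365 = 1.72 yr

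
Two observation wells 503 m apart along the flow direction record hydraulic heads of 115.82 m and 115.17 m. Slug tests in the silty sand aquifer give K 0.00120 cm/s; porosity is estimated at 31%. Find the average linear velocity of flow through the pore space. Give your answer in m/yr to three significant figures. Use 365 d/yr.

Hydraulic gradient i = (115.82 − 115.17) / 503 = 0.65 / 503 = 0.001292
K = 0.00120 cm/s × 864 = 1.037 m/d
Darcy flux q = K·i = 1.037 × 0.001292 = 0.001340 m/d
Average linear velocity = 0.001340 / 0.31 = 0.004322 m/d
   = 0.004322 × 365 = 1.58 m/yr

1.58 m/yr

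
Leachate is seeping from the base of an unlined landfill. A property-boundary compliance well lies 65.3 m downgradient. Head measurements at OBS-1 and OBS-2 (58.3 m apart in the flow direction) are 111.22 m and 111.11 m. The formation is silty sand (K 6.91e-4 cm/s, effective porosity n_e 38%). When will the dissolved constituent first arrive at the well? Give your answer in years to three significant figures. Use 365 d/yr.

60.4 years

Hydraulic gradient i = (111.22 − 111.11) / 58.3 = 0.11 / 58.3 = 0.001887
K = 6.91e-4 cm/s × 864 = 0.5970 m/d
Darcy flux q = K·i = 0.5970 × 0.001887 = 0.001126 m/d
v = Ki/n = 0.5970·0.001887/0.38 = 0.002964 m/d
t = L / v = 65.3 / 0.002964 = 22030 d
   = 22030 / 365 = 60.4 yr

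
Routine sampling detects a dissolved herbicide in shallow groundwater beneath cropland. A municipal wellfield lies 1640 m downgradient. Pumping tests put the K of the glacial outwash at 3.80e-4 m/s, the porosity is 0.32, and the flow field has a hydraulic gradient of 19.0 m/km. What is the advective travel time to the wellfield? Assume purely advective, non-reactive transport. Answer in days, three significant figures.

K = 3.80e-4 m/s × 86400 s/d = 32.83 m/d
Darcy flux q = K·i = 32.83 × 0.019 = 0.6238 m/d
v = Ki/n = 32.83·0.019/0.32 = 1.949 m/d
t = L / v = 1640 / 1.949 = 841.3 d

841 days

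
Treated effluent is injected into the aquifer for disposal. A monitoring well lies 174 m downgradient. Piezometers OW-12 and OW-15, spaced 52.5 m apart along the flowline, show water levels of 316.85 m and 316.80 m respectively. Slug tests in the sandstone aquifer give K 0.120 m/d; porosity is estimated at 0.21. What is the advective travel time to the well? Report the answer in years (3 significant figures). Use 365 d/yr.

876 years

Hydraulic gradient i = (316.85 − 316.80) / 52.5 = 0.05 / 52.5 = 9.524e-4
Darcy flux q = K·i = 0.120 × 9.524e-4 = 1.143e-4 m/d
Seepage velocity v = q / n = 1.143e-4 / 0.21 = 5.442e-4 m/d
t = L / v = 174 / 5.442e-4 = 319700 d
   = 319700 / 365 = 876 yr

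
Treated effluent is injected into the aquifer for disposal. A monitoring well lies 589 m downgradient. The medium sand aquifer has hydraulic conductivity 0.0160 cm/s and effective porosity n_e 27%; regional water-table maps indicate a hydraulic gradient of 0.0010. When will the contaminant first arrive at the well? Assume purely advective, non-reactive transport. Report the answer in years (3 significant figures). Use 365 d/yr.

K = 0.0160 cm/s × 864 = 13.82 m/d
q = Ki = 13.82 × 0.0010 = 0.01382 m/d
Seepage velocity v = q / n = 0.01382 / 0.27 = 0.05120 m/d
t = L / v = 589 / 0.05120 = 11500 d
   = 11500 / 365 = 31.5 yr

31.5 years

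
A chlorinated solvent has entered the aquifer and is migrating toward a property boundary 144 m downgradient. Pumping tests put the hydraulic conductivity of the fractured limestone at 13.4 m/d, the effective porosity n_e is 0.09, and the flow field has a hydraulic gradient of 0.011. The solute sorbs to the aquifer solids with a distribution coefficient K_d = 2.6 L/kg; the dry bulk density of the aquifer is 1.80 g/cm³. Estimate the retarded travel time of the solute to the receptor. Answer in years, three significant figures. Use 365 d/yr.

12.8 years

Specific discharge q = 13.4 × 0.011 = 0.1474 m/d
v_s = q/n_e = 0.1474/0.09 = 1.638 m/d
Retardation R = 1 + ρ_b·K_d/n = 1 + 1.80×2.6/0.09 = 53.00
Contaminant velocity v_c = v/R = 1.638/53.00 = 0.03090 m/d
t = L/v_c = 144/0.03090 = 4660 d
   = 4660/365 = 12.8 yr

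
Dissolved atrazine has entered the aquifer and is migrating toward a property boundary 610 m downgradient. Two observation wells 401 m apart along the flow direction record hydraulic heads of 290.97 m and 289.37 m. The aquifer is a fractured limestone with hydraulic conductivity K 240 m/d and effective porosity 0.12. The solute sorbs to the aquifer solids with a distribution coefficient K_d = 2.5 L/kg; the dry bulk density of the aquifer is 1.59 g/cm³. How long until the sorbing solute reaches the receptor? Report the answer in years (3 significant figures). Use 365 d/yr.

Hydraulic gradient i = (290.97 − 289.37) / 401 = 1.60 / 401 = 0.003990
Darcy flux q = K·i = 240 × 0.003990 = 0.9576 m/d
v = Ki/n = 240·0.003990/0.12 = 7.980 m/d
Retardation R = 1 + ρ_b·K_d/n = 1 + 1.59×2.5/0.12 = 34.13
Contaminant velocity v_c = v/R = 7.980/34.13 = 0.2338 m/d
t = L/v_c = 610/0.2338 = 2609 d
   = 2609/365 = 7.15 yr

7.15 years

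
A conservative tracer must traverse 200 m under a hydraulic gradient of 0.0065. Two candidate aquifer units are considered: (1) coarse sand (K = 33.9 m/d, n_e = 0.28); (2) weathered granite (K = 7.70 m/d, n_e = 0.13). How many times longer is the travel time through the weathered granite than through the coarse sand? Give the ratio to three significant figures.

2.04

Unit 1 (coarse sand): v = 33.9×0.0065/0.28 = 0.7870 m/d, t = 200/0.7870 = 254.1 d
Unit 2 (weathered granite): v = 7.70×0.0065/0.13 = 0.3850 m/d, t = 200/0.3850 = 519.5 d
t(weathered granite) / t(coarse sand) = 519.5/254.1 = 2.04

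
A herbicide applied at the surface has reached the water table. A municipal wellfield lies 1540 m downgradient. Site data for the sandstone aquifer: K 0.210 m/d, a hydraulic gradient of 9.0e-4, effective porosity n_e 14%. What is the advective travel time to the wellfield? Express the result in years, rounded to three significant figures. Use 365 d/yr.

Specific discharge q = 0.210 × 9.0e-4 = 1.890e-4 m/d
Seepage velocity v = q / n = 1.890e-4 / 0.14 = 0.001350 m/d
t = L / v = 1540 / 0.001350 = 1.141e6 d
   = 1.141e6 / 365 = 3130 yr

3130 years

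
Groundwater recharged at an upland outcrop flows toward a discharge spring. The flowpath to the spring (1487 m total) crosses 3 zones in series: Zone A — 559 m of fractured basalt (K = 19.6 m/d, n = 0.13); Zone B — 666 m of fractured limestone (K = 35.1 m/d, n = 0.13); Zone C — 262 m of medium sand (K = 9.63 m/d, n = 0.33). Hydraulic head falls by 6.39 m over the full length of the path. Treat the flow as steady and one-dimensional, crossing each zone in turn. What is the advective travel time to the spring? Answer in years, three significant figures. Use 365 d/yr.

Continuity: the same q passes through each zone, so ΔH = q·Σ(L_j/K_j) — the zones act as resistances in series.
Σ(L/K) = 559/19.6 + 666/35.1 + 262/9.63 = 28.52 + 18.97 + 27.21 = 74.70 d
q = ΔH / Σ(L/K) = 6.39 / 74.70 = 0.08554 m/d (same in every zone)
Zone A: v = q/n = 0.08554/0.13 = 0.6580 m/d → t_A = 559/0.6580 = 849.5 d
Zone B: v = q/n = 0.08554/0.13 = 0.6580 m/d → t_B = 666/0.6580 = 1012 d
Zone C: v = q/n = 0.08554/0.33 = 0.2592 m/d → t_C = 262/0.2592 = 1011 d
Total t = 849.5 + 1012 + 1011 = 2872 d
   = 2872 / 365 = 7.87 yr

7.87 years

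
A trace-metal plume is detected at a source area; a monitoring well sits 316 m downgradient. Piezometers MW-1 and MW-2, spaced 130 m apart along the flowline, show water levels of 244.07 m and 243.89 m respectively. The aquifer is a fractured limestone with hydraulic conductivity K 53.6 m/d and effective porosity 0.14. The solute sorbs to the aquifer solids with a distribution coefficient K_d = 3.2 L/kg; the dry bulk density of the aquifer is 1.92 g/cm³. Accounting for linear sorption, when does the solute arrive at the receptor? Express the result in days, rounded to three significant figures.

26800 days

Hydraulic gradient i = (244.07 − 243.89) / 130 = 0.18 / 130 = 0.001385
Darcy flux q = K·i = 53.6 × 0.001385 = 0.07422 m/d
v = Ki/n = 53.6·0.001385/0.14 = 0.5301 m/d
Retardation R = 1 + ρ_b·K_d/n = 1 + 1.92×3.2/0.14 = 44.89
Contaminant velocity v_c = v/R = 0.5301/44.89 = 0.01181 m/d
t = L/v_c = 316/0.01181 = 26760 d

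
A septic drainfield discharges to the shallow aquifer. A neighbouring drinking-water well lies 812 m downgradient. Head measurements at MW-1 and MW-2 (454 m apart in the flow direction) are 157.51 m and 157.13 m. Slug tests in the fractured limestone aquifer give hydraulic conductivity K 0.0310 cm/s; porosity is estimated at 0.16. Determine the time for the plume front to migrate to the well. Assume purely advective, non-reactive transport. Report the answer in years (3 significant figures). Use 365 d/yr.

Hydraulic gradient i = (157.51 − 157.13) / 454 = 0.38 / 454 = 8.370e-4
K = 0.0310 cm/s × 864 = 26.78 m/d
q = Ki = 26.78 × 8.370e-4 = 0.02242 m/d
Average linear velocity = 0.02242 / 0.16 = 0.1401 m/d
t = L / v = 812 / 0.1401 = 5795 d
   = 5795 / 365 = 15.9 yr

15.9 years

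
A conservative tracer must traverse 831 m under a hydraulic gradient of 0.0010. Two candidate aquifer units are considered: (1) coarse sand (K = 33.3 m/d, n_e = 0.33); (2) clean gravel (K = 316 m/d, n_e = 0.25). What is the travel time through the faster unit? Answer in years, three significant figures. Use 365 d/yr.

1.80 years

Unit 1 (coarse sand): v = 33.3×0.0010/0.33 = 0.1009 m/d, t = 831/0.1009 = 8235 d
Unit 2 (clean gravel): v = 316×0.0010/0.25 = 1.264 m/d, t = 831/1.264 = 657.4 d
Faster: 657.4 d / 365 = 1.80 yr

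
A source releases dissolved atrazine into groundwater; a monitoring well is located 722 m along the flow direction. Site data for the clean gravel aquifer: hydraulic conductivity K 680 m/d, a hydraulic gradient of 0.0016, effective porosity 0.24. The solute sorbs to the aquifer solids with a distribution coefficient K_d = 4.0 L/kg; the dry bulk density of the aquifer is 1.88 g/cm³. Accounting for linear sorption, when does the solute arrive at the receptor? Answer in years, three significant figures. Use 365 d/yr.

Darcy flux q = K·i = 680 × 0.0016 = 1.088 m/d
v = Ki/n = 680·0.0016/0.24 = 4.533 m/d
Retardation R = 1 + ρ_b·K_d/n = 1 + 1.88×4.0/0.24 = 32.33
Contaminant velocity v_c = v/R = 4.533/32.33 = 0.1402 m/d
t = L/v_c = 722/0.1402 = 5150 d
   = 5150/365 = 14.1 yr

14.1 years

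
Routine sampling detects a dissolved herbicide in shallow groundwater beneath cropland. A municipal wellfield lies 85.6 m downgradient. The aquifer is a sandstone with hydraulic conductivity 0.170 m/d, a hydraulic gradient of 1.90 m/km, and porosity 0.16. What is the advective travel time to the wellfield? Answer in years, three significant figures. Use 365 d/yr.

Specific discharge q = 0.170 × 0.0019 = 3.230e-4 m/d
Seepage velocity v = q / n = 3.230e-4 / 0.16 = 0.002019 m/d
t = L / v = 85.6 / 0.002019 = 42400 d
   = 42400 / 365 = 116 yr

116 years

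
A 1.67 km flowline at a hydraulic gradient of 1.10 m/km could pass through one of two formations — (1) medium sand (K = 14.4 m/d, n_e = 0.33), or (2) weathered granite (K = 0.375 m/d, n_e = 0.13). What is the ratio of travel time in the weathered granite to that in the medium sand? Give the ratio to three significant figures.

Unit 1 (medium sand): v = 14.4×0.0011/0.33 = 0.04800 m/d, t = 1670/0.04800 = 34790 d
Unit 2 (weathered granite): v = 0.375×0.0011/0.13 = 0.003173 m/d, t = 1670/0.003173 = 526300 d
t(weathered granite) / t(medium sand) = 526300/34790 = 15.1

15.1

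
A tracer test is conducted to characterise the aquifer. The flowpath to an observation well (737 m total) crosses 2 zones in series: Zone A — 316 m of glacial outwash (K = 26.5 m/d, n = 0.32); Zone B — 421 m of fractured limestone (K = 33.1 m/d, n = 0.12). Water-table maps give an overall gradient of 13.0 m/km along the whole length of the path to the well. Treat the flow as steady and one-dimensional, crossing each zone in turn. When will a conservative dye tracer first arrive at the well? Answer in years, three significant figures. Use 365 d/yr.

Steady 1-D flow in series ⇒ the Darcy flux q is identical in every zone and the zone head losses add (resistances L/K in series).
Σ(L/K) = 316/26.5 + 421/33.1 = 11.92 + 12.72 = 24.64 d
K_eq = L_total / Σ(L/K) = 737 / 24.64 = 29.91 m/d
q = K_eq · i = 29.91 × 0.013 = 0.3888 m/d (same in every zone)
Zone A: v = q/n = 0.3888/0.32 = 1.215 m/d → t_A = 316/1.215 = 260.1 d
Zone B: v = q/n = 0.3888/0.12 = 3.240 m/d → t_B = 421/3.240 = 129.9 d
Total t = 260.1 + 129.9 = 390.0 d
   = 390.0 / 365 = 1.07 yr

1.07 years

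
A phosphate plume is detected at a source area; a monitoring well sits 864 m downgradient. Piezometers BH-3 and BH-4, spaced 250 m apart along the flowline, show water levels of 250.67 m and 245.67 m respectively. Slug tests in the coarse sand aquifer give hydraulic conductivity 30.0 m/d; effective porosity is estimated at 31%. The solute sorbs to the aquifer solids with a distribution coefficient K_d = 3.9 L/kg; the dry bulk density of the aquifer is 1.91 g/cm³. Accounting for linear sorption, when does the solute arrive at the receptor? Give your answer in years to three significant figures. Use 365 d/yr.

Hydraulic gradient i = (250.67 − 245.67) / 250 = 5.00 / 250 = 0.02000
q = Ki = 30.0 × 0.02000 = 0.6000 m/d
Seepage velocity v = q / n = 0.6000 / 0.31 = 1.935 m/d
Retardation R = 1 + ρ_b·K_d/n = 1 + 1.91×3.9/0.31 = 25.03
Contaminant velocity v_c = v/R = 1.935/25.03 = 0.07733 m/d
t = L/v_c = 864/0.07733 = 11170 d
   = 11170/365 = 30.6 yr

30.6 years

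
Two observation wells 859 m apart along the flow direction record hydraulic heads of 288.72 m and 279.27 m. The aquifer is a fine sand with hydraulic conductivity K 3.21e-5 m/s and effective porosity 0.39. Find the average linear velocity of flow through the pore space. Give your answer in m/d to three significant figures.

0.0782 m/d

Hydraulic gradient i = (288.72 − 279.27) / 859 = 9.45 / 859 = 0.01100
K = 3.21e-5 m/s × 86400 s/d = 2.773 m/d
Specific discharge q = 2.773 × 0.01100 = 0.03051 m/d
Average linear velocity = 0.03051 / 0.39 = 0.07823 m/d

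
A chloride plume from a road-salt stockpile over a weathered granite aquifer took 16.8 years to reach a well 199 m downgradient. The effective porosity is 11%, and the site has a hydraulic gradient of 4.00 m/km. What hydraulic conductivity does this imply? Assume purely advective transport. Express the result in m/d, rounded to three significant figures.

t = 16.8 years = 6132 d
v = L / t = 199 / 6132 = 0.03245 m/d
K = v · n / i = 0.03245 × 0.11 / 0.0040 = 0.892 m/d

0.892 m/d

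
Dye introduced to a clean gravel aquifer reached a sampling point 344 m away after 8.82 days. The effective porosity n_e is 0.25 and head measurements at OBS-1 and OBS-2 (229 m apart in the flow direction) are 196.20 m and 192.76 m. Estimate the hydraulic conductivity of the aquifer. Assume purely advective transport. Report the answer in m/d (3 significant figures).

649 m/d

Hydraulic gradient i = (196.20 − 192.76) / 229 = 3.44 / 229 = 0.01502
v = L / t = 344 / 8.82 = 39.00 m/d
K = v · n / i = 39.00 × 0.25 / 0.01502 = 649 m/d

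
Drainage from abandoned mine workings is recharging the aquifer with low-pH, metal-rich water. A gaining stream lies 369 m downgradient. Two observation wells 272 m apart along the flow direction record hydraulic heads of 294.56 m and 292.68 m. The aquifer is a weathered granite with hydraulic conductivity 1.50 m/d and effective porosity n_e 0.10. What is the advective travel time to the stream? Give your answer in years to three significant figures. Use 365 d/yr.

Hydraulic gradient i = (294.56 − 292.68) / 272 = 1.88 / 272 = 0.006912
q = Ki = 1.50 × 0.006912 = 0.01037 m/d
v = Ki/n = 1.50·0.006912/0.10 = 0.1037 m/d
t = L / v = 369 / 0.1037 = 3559 d
   = 3559 / 365 = 9.75 yr

9.75 years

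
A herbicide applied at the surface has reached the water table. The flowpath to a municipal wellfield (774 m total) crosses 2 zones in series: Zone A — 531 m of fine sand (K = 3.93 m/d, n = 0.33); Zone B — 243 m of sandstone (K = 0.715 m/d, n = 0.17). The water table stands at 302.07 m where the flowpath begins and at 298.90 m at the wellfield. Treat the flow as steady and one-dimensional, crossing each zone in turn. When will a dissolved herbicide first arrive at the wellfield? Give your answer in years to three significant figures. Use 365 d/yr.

Total head drop ΔH = 302.07 − 298.90 = 3.17 m
Continuity: the same q passes through each zone, so ΔH = q·Σ(L_j/K_j) — the zones act as resistances in series.
Σ(L/K) = 531/3.93 + 243/0.715 = 135.1 + 339.9 = 475.0 d
q = ΔH / Σ(L/K) = 3.17 / 475.0 = 0.006674 m/d (same in every zone)
Zone A: v = q/n = 0.006674/0.33 = 0.02022 m/d → t_A = 531/0.02022 = 26260 d
Zone B: v = q/n = 0.006674/0.17 = 0.03926 m/d → t_B = 243/0.03926 = 6190 d
Total t = 26260 + 6190 = 32450 d
   = 32450 / 365 = 88.9 yr

88.9 years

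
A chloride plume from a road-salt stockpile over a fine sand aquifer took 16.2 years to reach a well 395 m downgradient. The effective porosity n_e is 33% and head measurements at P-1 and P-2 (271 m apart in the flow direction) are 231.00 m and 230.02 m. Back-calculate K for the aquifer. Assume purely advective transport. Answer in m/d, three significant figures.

6.10 m/d

Hydraulic gradient i = (231.00 − 230.02) / 271 = 0.98 / 271 = 0.003616
t = 16.2 years = 5913 d
v = L / t = 395 / 5913 = 0.06680 m/d
K = v · n / i = 0.06680 × 0.33 / 0.003616 = 6.10 m/d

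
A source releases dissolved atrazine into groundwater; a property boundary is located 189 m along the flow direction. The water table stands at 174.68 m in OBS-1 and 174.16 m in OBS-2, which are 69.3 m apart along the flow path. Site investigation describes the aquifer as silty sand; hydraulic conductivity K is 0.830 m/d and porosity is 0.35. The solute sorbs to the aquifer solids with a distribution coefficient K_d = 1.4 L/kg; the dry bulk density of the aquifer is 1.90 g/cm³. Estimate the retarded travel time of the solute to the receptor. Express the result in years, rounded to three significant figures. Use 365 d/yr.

Hydraulic gradient i = (174.68 − 174.16) / 69.3 = 0.52 / 69.3 = 0.007504
q = Ki = 0.830 × 0.007504 = 0.006228 m/d
v = Ki/n = 0.830·0.007504/0.35 = 0.01779 m/d
Retardation R = 1 + ρ_b·K_d/n = 1 + 1.90×1.4/0.35 = 8.600
Contaminant velocity v_c = v/R = 0.01779/8.600 = 0.002069 m/d
t = L/v_c = 189/0.002069 = 91340 d
   = 91340/365 = 250 yr

250 years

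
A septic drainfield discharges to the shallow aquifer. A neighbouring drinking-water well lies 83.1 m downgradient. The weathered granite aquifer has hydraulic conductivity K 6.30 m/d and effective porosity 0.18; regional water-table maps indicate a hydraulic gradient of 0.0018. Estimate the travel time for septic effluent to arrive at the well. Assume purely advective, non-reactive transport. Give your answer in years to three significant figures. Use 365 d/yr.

3.61 years

q = Ki = 6.30 × 0.0018 = 0.01134 m/d
Average linear velocity = 0.01134 / 0.18 = 0.06300 m/d
t = L / v = 83.1 / 0.06300 = 1319 d
   = 1319 / 365 = 3.61 yr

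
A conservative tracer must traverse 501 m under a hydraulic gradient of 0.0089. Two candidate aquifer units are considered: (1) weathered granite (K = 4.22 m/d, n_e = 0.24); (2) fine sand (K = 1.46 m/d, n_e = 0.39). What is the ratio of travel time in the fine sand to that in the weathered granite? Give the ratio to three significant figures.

4.70

Unit 1 (weathered granite): v = 4.22×0.0089/0.24 = 0.1565 m/d, t = 501/0.1565 = 3201 d
Unit 2 (fine sand): v = 1.46×0.0089/0.39 = 0.03332 m/d, t = 501/0.03332 = 15040 d
t(fine sand) / t(weathered granite) = 15040/3201 = 4.70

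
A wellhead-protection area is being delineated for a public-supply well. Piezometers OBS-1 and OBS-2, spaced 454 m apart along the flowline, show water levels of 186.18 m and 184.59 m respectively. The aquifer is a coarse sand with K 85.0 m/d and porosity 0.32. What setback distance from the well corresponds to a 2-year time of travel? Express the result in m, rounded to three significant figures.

Hydraulic gradient i = (186.18 − 184.59) / 454 = 1.59 / 454 = 0.003502
Darcy flux q = K·i = 85.0 × 0.003502 = 0.2977 m/d
Seepage velocity v = q / n = 0.2977 / 0.32 = 0.9303 m/d
T = 2 yr × 365 = 730 d
L = v × T = 0.9303 × 730 = 679.1 m

679 m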